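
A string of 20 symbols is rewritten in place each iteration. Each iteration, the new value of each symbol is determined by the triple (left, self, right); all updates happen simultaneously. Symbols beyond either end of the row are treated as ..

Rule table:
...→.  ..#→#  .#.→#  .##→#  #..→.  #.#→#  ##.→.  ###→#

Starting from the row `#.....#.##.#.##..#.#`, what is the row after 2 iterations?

#....####.####..####
#...####.####..####.

#...####.####..####.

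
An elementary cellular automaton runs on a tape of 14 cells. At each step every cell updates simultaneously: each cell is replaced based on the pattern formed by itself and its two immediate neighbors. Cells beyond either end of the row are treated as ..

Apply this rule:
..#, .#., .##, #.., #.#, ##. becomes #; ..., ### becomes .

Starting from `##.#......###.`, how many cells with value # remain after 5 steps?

10

#####....##.##
#...##..######
##.######....#
####....##..##
#..##..#######
count of #: 10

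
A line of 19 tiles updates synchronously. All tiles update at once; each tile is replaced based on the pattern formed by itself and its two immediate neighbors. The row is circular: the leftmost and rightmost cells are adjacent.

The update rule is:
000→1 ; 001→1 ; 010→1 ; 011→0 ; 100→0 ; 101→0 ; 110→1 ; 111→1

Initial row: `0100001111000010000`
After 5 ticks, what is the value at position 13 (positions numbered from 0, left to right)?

1

tick 1: 1101110111011110111
tick 2: 1100110011001110011
tick 3: 1101010101010110101
tick 4: 1101010101010010100
tick 5: 0101010101010110101
position 13 holds 1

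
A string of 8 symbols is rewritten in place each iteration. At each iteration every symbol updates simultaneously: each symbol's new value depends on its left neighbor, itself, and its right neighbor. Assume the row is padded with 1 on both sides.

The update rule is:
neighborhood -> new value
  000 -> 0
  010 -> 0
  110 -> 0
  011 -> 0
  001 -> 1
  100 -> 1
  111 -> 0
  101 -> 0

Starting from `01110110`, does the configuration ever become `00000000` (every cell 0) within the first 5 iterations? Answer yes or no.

yes

iteration 1: 00000000
all cells are 0 at iteration 1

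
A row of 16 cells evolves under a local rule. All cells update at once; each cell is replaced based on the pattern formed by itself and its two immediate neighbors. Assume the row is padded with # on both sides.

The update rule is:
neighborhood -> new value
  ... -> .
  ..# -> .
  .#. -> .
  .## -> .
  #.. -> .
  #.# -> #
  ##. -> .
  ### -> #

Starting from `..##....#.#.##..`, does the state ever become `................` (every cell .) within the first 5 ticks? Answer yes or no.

yes

tick 1: .........#.#....
tick 2: ..........#.....
tick 3: ................
all cells are . at tick 3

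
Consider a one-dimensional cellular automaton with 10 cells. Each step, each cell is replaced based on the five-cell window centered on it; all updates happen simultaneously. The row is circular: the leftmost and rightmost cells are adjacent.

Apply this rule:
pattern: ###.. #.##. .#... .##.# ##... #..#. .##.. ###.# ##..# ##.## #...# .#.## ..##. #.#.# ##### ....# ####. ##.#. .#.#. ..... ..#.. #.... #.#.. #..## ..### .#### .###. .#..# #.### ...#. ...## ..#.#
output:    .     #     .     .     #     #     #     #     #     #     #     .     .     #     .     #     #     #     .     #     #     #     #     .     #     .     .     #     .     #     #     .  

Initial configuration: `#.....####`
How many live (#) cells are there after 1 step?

.######..#
count of #: 7

7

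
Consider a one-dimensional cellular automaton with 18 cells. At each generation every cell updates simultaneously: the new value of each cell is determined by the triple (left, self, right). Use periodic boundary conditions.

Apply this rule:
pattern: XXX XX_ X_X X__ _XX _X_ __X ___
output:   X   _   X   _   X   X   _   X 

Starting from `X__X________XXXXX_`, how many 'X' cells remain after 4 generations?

generation 1: X__X_XXXXXX_XXXX_X
generation 2: ___XXXXXXX_XXXX_XX
generation 3: _X_XXXXXX_XXXX_XX_
generation 4: _XXXXXXX_XXXX_XX__
count of X: 13

13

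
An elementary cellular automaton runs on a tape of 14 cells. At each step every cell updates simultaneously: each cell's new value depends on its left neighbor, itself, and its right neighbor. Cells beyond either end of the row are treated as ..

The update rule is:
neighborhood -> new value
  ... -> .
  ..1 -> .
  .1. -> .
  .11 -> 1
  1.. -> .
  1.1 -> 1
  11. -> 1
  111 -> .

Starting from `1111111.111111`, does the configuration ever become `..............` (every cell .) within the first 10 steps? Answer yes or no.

step 1: 1.....111....1
step 2: ......1.1.....
step 3: .......1......
step 4: ..............
all cells are . at step 4

yes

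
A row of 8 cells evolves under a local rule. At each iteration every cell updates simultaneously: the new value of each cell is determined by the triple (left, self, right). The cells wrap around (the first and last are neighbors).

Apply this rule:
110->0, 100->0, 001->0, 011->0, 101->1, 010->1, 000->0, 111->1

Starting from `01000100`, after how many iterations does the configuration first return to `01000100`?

1

iteration 1: 01000100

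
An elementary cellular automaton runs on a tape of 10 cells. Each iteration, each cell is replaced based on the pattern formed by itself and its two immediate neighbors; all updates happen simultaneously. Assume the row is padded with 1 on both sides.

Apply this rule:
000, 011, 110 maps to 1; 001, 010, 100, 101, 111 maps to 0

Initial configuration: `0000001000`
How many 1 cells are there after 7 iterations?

iteration 1: 0111100010
iteration 2: 0100101000
iteration 3: 0000000010
iteration 4: 0111111000
iteration 5: 0100001010
iteration 6: 0001100000
iteration 7: 0101101110
count of 1: 6

6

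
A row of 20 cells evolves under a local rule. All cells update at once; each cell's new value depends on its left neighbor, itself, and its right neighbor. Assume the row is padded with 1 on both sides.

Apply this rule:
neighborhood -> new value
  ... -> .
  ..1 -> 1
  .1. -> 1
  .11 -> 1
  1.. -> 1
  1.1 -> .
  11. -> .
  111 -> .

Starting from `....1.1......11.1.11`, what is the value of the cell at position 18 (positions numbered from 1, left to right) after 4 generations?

1

generation 1: 1..11.11....11..1.1.
generation 2: .111..1.1..11.111.1.
generation 3: .1..111.1111..1...1.
generation 4: .1111...1...1111.11.
position 18 holds 1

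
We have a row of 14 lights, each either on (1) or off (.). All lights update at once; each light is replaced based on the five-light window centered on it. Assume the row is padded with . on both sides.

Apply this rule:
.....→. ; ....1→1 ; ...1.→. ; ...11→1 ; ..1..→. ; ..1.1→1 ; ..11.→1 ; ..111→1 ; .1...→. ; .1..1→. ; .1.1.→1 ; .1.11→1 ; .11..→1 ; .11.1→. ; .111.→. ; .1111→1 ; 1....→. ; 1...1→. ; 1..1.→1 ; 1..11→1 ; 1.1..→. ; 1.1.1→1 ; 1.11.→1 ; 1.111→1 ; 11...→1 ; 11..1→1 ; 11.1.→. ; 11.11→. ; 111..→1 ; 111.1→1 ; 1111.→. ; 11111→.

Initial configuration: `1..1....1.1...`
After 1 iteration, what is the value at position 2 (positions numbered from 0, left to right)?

iteration 1: ..1...1.11....
position 2 holds 1

1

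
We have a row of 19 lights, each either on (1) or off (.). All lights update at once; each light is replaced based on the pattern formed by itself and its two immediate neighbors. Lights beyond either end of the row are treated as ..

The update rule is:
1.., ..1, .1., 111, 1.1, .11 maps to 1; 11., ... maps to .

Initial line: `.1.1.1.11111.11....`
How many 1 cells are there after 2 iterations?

11111111111.11.1...
1111111111.11.111..
count of 1: 15

15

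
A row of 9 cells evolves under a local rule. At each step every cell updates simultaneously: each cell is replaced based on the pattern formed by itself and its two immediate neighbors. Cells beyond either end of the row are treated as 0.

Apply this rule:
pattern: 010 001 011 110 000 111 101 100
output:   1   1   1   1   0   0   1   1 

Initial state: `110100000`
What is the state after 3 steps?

110111100

step 1: 111110000
step 2: 100011000
step 3: 110111100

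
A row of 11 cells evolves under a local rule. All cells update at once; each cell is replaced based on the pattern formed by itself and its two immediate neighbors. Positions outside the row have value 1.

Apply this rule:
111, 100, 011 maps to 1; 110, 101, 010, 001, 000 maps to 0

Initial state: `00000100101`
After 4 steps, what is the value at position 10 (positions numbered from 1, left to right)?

0

step 1: 10000010001
step 2: 01000001001
step 3: 00100000101
step 4: 10010000001
position 10 holds 0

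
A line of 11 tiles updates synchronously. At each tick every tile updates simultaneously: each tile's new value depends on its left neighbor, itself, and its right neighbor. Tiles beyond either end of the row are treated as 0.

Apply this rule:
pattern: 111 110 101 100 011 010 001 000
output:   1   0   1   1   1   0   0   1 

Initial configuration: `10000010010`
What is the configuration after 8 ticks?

tick 1: 01111001001
tick 2: 01110100100
tick 3: 01101010011
tick 4: 01010101010
tick 5: 00101010101
tick 6: 10010101010
tick 7: 01001010101
tick 8: 00100101010

00100101010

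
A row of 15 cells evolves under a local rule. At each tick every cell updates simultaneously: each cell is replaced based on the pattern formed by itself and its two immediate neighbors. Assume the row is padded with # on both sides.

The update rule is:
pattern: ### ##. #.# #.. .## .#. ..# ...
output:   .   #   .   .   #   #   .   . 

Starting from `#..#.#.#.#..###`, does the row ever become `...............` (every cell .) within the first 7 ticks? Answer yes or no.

#..#.#.#.#..#..
#..#.#.#.#..#..  (fixed point — unchanged through tick 7)
tick 7 is #..#.#.#.#..#.., still not uniform .

no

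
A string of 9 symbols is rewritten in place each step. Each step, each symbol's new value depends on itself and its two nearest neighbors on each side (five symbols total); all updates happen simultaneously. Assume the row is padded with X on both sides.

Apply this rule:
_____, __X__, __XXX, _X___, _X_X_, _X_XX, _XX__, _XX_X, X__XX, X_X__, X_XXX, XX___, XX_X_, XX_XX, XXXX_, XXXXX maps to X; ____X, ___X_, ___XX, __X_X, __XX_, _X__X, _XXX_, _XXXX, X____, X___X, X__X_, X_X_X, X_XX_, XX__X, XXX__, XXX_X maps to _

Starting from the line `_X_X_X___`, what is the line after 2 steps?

X_X_XXX__
_X_XX___X

_X_XX___X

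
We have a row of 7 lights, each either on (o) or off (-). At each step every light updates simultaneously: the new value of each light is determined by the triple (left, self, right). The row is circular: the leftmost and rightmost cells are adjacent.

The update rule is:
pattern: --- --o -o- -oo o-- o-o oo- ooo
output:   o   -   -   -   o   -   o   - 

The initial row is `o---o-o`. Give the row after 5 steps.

ooo----
--oooo-
o----oo
oooo---
---ooo-

---ooo-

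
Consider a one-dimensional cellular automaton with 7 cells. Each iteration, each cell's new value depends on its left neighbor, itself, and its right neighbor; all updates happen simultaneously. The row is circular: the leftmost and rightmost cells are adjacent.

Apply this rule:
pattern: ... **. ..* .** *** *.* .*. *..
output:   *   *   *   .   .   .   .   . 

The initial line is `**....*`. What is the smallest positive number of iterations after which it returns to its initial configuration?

.*.***.
*....*.
..***..
**..*.*
.*.*...
*....**
*.***..
....*.*
.***...
*..*.**
*.*....
....***
.***..*
...*.*.
***....
..*.***
.*....*
...***.
***..*.
..*.*..
**....*

21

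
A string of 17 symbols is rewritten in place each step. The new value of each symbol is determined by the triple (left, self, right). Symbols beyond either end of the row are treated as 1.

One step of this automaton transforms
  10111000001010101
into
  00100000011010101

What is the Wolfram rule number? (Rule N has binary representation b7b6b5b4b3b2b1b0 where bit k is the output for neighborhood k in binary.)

14

position 3: 111 → 0  (bit 7 = 0)
position 0: 110 → 0  (bit 6 = 0)
position 1: 101 → 0  (bit 5 = 0)
position 5: 100 → 0  (bit 4 = 0)
position 2: 011 → 1  (bit 3 = 1)
position 10: 010 → 1  (bit 2 = 1)
position 9: 001 → 1  (bit 1 = 1)
position 6: 000 → 0  (bit 0 = 0)
bits b7..b0 = 00001110 = 14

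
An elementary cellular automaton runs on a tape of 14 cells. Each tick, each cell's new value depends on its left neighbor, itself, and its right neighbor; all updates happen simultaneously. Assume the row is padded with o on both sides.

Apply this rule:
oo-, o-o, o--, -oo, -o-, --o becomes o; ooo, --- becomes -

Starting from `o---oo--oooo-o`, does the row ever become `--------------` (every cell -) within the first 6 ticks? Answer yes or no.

no

oo-oooooo--ooo
-ooo----oooo--
oo-oo--oo--ooo
-ooooooooooo--
oo---------ooo
-oo-------oo--
tick 6 is -oo-------oo--, still not uniform -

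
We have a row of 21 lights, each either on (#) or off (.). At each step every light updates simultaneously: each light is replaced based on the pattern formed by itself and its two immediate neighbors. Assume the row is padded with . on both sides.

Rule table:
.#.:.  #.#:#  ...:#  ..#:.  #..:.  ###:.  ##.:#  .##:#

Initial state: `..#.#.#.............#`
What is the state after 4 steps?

step 1: #..#.#..###########..
step 2: ....#...#.........#.#
step 3: ###...#...#######..#.
step 4: #.#.#...#.#.....#....

#.#.#...#.#.....#....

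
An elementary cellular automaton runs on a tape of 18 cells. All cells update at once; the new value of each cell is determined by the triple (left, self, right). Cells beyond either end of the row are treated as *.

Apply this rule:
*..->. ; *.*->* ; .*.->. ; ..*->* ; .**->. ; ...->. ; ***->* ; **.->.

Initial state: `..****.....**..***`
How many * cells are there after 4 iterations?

.*.**.....*...*.**
*.*......*...*.*.*
.*......*...*.*.*.
*......*...*.*.*.*
count of *: 6

6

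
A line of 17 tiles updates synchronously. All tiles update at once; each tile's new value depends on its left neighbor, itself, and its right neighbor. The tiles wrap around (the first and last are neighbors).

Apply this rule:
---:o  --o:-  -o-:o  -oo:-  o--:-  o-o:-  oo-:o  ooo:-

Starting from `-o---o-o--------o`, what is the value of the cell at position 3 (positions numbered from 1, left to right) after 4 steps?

-

-o-o-o-o-oooooo-o
-o-o-o-o------o-o
-o-o-o-o-oooo-o-o
-o-o-o-o----o-o-o
position 3 holds -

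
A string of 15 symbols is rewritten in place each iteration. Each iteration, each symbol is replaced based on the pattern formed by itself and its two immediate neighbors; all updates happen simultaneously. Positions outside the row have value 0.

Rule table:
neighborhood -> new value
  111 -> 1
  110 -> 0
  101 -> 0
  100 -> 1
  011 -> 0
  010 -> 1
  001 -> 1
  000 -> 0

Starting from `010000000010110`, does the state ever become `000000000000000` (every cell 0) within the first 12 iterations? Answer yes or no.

111000000110001
010100001001011
110110011111000
000001101110100
000010000100110
000111001111001
001010110110111
011010000000010
100011000000111
110100100001010
000111110011011
001011101100000
iteration 12 is 001011101100000, still not uniform 0

no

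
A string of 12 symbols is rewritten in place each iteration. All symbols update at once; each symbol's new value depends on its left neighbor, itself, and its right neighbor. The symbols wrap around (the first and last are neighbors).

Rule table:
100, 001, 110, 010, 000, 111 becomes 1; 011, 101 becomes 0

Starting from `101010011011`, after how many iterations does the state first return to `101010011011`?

iteration 1: 101011101001
iteration 2: 101001101110
iteration 3: 101110100110
iteration 4: 100110111010
iteration 5: 111010011010
iteration 6: 011011101010
iteration 7: 101001101011
iteration 8: 101110101001
iteration 9: 100110101110
iteration 10: 111010100110
iteration 11: 011010111010
iteration 12: 101010011011

12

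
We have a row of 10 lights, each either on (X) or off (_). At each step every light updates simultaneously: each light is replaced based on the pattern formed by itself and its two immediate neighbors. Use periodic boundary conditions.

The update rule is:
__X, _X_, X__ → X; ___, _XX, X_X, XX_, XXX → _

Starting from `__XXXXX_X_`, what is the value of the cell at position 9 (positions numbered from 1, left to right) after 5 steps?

_X______XX
_XX____X__
X__X__XXX_
XXXXXX____
______X__X
position 9 holds _

_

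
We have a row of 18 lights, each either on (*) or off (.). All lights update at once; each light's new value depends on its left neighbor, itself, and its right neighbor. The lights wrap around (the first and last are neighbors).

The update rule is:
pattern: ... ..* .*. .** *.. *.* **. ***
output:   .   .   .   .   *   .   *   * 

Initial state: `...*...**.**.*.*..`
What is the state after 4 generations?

generation 1: ....*...*..*....*.
generation 2: .....*...*..*....*
generation 3: *.....*...*..*....
generation 4: .*.....*...*..*...

.*.....*...*..*...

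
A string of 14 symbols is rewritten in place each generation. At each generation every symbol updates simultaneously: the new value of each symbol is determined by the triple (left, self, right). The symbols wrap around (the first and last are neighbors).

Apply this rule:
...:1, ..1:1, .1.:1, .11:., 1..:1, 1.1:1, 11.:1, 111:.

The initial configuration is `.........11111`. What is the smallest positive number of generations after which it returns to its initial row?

111111111....1
........11111.
11111111....11
.......11111..
1111111....111
......11111...
111111....1111
.....11111....
11111....11111
....11111.....
1111....111111
...11111......
111....1111111
..11111.......
11....11111111
.11111........
1....111111111
11111.........
....1111111111
1111.........1
...1111111111.
111.........11
..1111111111..
11.........111
.1111111111...
1.........1111
1111111111....
.........11111

28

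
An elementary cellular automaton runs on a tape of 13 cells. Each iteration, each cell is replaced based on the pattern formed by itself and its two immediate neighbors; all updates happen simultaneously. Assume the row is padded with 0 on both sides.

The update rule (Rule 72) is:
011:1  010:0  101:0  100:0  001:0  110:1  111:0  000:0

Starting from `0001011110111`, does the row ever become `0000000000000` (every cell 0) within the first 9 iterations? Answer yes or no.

yes

iteration 1: 0000010010101
iteration 2: 0000000000000
all cells are 0 at iteration 2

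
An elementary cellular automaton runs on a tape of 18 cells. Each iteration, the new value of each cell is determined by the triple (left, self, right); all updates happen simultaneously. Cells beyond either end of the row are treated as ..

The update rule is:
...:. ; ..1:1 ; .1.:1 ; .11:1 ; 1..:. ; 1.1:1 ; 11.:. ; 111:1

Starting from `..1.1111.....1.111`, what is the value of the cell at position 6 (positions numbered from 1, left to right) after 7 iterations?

iteration 1: .111111.....11111.
iteration 2: 111111.....11111..
iteration 3: 11111.....11111...
iteration 4: 1111.....11111....
iteration 5: 111.....11111.....
iteration 6: 11.....11111......
iteration 7: 1.....11111.......
position 6 holds .

.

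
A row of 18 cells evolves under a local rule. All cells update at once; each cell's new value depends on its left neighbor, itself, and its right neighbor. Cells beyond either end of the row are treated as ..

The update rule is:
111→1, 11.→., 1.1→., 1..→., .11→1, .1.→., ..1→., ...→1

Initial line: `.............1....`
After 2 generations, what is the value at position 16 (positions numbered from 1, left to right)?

111111111111...111
11111111111..1.11.
position 16 holds 1

1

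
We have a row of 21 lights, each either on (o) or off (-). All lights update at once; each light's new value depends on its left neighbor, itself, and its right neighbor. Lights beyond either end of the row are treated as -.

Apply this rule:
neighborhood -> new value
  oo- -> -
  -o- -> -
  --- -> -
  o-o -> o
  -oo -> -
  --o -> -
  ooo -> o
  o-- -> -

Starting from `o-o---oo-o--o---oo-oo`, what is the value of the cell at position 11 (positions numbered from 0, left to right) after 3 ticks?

-o------o---------o--
---------------------
---------------------
position 11 holds -

-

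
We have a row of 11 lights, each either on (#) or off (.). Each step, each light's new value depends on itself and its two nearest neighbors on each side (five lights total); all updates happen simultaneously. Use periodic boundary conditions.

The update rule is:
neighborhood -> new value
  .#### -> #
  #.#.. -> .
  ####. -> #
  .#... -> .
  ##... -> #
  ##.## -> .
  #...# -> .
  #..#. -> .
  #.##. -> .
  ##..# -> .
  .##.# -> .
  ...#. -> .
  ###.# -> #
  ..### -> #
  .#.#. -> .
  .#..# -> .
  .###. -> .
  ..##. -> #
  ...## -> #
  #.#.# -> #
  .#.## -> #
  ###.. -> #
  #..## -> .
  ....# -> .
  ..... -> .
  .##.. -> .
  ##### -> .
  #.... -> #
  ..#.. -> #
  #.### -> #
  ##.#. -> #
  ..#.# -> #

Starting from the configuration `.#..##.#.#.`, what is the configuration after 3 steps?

.#..#...#..

.#..#.##...
.#..##..##.
.#..#...#..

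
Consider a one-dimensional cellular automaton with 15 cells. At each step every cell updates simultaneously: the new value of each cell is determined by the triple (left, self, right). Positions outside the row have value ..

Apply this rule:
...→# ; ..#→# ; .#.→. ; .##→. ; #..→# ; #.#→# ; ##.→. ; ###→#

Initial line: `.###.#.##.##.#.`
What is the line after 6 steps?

#.#.#.#..#..#.#
.#.#.#.##.##.#.
#.#.#.#..#..#.#  (repeats step 1; period 2)
step 6: .#.#.#.##.##.#.

.#.#.#.##.##.#.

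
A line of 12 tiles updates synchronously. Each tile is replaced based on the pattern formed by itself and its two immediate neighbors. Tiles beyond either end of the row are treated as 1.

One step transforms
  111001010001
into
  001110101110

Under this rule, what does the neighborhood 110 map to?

1

At position 2 the neighborhood is 110; the next row has 1 there.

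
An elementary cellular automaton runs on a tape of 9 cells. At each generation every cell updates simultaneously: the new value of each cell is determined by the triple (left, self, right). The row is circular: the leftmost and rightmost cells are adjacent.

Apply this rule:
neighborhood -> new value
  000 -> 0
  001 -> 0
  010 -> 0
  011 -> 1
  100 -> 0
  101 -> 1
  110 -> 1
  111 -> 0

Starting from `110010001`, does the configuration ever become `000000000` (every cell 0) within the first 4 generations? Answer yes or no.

yes

010000001
100000000
000000000
all cells are 0 at generation 3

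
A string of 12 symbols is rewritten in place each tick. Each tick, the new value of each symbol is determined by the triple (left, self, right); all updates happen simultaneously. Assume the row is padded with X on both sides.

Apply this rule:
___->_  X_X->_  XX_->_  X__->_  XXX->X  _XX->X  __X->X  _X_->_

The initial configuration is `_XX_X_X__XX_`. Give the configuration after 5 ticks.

_X______XX__
_______XX__X
______XX__XX
_____XX__XXX
____XX__XXXX

____XX__XXXX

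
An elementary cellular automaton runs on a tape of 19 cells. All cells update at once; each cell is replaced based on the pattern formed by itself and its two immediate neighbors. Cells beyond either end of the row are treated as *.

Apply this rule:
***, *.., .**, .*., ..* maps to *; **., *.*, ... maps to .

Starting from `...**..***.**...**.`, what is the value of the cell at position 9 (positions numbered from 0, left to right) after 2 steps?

*

*.**.****..*.*.**..
..*..***.***.*.*.**
position 9 holds *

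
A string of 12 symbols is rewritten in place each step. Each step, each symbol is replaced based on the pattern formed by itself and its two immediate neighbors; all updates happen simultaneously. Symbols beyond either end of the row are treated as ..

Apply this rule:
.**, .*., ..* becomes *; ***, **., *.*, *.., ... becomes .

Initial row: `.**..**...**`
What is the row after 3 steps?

**..**...**.
*..**...**..
*.**...**...

*.**...**...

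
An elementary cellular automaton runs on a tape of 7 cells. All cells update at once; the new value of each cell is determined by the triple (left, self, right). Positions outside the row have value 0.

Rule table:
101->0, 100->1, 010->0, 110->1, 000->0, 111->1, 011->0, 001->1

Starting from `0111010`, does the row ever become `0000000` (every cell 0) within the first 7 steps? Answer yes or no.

1011001
0001110
0010111
0100011
1010101
0000000
all cells are 0 at step 6

yes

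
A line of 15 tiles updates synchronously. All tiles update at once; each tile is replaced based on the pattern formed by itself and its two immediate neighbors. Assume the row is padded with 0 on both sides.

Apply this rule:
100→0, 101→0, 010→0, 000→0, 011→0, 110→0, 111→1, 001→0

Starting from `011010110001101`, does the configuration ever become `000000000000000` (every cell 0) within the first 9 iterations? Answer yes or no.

yes

000000000000000
all cells are 0 at iteration 1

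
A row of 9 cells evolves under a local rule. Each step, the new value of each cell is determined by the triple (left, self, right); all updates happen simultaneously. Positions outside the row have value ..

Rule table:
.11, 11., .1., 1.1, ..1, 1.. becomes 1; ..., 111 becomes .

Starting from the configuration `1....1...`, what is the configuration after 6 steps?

1....1111

11..111..
11111.11.
1...11111
11.11...1
111111.11
1....1111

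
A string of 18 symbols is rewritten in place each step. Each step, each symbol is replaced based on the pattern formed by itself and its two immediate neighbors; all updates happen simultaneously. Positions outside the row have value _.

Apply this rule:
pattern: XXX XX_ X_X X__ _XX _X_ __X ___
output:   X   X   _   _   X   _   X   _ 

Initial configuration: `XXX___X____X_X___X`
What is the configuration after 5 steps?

XXX___X_____X_____

step 1: XXX__X____X_____X_
step 2: XXX_X____X_____X__
step 3: XXX_____X_____X___
step 4: XXX____X_____X____
step 5: XXX___X_____X_____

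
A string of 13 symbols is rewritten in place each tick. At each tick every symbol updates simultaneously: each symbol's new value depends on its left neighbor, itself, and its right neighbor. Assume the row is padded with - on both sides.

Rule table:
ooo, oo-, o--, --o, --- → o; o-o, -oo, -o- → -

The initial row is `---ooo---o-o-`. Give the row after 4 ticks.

---oo--oooooo

tick 1: ooo-ooooo---o
tick 2: -oo--ooooooo-
tick 3: o-ooo-ooooooo
tick 4: ---oo--oooooo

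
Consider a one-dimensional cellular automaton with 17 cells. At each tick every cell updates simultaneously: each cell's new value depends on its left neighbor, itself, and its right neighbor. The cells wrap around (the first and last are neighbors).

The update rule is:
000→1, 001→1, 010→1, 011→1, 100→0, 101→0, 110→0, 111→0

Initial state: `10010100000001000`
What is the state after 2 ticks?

10110101111111011
00100101000000010

00100101000000010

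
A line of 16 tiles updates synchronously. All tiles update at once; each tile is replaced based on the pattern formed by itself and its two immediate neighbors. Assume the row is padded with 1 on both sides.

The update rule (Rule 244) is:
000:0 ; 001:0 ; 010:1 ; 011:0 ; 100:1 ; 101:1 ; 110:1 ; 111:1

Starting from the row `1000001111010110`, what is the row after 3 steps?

1100000111111011
1110000011111101
1111000001111110

1111000001111110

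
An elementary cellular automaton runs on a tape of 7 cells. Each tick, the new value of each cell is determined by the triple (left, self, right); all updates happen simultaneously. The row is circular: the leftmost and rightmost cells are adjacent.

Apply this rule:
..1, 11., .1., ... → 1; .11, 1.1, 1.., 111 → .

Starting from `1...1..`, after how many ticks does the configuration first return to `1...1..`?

tick 1: 1.111.1
tick 2: 1...1..

2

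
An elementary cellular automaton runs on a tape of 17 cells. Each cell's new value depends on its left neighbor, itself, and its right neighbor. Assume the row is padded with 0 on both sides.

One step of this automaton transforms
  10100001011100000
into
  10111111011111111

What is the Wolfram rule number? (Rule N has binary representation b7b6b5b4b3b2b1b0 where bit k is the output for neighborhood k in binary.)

position 10: 111 → 1  (bit 7 = 1)
position 11: 110 → 1  (bit 6 = 1)
position 1: 101 → 0  (bit 5 = 0)
position 3: 100 → 1  (bit 4 = 1)
position 9: 011 → 1  (bit 3 = 1)
position 0: 010 → 1  (bit 2 = 1)
position 6: 001 → 1  (bit 1 = 1)
position 4: 000 → 1  (bit 0 = 1)
bits b7..b0 = 11011111 = 223

223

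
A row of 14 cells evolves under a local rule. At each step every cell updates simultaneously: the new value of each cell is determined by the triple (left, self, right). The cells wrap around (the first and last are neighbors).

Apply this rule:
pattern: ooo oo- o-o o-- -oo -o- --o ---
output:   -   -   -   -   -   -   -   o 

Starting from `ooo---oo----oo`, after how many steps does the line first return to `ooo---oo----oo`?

2

----o----oo---
ooo---oo----oo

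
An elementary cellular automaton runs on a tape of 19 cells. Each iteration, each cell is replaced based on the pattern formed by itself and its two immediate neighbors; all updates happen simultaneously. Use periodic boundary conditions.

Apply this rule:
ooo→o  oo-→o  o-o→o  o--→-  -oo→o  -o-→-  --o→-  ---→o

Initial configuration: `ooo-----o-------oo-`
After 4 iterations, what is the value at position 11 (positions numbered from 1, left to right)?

ooo-ooo---ooooo-ooo
ooooooo-o-ooooooooo
oooooooo-oooooooooo
ooooooooooooooooooo
position 11 holds o

o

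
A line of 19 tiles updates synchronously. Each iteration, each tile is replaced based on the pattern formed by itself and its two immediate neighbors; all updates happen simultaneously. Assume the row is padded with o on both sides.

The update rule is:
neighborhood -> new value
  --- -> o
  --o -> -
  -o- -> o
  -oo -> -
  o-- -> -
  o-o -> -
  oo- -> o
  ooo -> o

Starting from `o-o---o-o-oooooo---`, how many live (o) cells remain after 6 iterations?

9

o-o-o-o-o--ooooo-o-
o-o-o-o-o---oooo-o-
o-o-o-o-o-o--ooo-o-
o-o-o-o-o-o---oo-o-
o-o-o-o-o-o-o--o-o-
o-o-o-o-o-o-o--o-o-
count of o: 9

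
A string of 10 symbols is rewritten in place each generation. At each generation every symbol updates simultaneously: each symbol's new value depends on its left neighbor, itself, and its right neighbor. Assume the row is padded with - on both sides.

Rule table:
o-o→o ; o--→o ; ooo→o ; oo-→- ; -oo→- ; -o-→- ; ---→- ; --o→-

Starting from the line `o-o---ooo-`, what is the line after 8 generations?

--------o-

-o-o---o-o
--o-o---o-
---o-o---o
----o-o---
-----o-o--
------o-o-
-------o-o
--------o-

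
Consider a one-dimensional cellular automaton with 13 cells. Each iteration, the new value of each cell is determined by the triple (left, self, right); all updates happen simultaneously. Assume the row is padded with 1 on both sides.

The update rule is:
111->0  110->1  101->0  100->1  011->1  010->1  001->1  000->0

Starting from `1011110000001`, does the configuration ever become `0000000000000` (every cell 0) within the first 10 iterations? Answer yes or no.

no

iteration 1: 1010011000011
iteration 2: 1011111100110
iteration 3: 1010000111110
iteration 4: 1011001100010
iteration 5: 1011111110110
iteration 6: 1010000010110
iteration 7: 1011000110110
iteration 8: 1011101110110
iteration 9: 1010101010110
iteration 10: 1010101010110
iteration 10 is 1010101010110, still not uniform 0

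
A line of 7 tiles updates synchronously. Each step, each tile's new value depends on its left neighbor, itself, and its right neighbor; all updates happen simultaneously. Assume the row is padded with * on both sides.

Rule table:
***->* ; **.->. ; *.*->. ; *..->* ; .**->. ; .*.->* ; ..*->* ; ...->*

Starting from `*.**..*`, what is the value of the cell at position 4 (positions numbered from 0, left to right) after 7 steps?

....**.
****...
***.***
**...**
*.***.*
...*...
*******
position 4 holds *

*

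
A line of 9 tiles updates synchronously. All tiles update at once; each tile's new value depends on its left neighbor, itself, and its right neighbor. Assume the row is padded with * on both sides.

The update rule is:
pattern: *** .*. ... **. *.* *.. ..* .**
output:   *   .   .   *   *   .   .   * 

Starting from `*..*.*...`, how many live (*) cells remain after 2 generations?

1

generation 1: *...*....
generation 2: *........
count of *: 1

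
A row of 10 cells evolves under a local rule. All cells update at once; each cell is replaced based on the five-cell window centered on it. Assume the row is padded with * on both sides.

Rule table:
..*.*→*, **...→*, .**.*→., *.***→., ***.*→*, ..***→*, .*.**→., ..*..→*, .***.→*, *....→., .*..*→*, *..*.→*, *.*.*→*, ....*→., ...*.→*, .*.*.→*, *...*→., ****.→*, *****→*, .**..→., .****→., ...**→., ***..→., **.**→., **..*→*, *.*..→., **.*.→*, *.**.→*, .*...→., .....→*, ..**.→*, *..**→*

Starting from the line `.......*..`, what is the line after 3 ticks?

*.***.****
*..**...**
.***.*..*.

.***.*..*.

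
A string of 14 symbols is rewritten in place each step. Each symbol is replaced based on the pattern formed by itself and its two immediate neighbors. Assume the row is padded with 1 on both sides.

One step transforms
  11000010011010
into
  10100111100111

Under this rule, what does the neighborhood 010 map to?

1

At position 6 the neighborhood is 010; the next row has 1 there.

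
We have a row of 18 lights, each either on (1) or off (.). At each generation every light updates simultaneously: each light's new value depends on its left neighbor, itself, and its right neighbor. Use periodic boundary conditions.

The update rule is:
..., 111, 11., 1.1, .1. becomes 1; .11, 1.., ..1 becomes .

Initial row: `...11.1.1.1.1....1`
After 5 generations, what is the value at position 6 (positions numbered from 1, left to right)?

1

generation 1: .1..111111111.11.1
generation 2: 11...111111111.111
generation 3: 11.1..111111111.11
generation 4: 1111...111111111.1
generation 5: 1111.1..111111111.
position 6 holds 1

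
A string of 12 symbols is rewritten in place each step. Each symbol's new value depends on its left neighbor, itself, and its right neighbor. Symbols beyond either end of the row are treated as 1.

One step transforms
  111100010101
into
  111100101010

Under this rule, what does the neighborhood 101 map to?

1

At position 8 the neighborhood is 101; the next row has 1 there.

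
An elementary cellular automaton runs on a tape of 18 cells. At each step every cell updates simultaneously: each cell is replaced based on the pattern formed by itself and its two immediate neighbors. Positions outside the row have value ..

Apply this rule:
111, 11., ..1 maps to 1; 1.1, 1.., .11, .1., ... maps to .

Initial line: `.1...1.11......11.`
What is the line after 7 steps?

1...1...1.....1.1.
...1...1.....1....
..1...1.....1.....
.1...1.....1......
1...1.....1.......
...1.....1........
..1.....1.........

..1.....1.........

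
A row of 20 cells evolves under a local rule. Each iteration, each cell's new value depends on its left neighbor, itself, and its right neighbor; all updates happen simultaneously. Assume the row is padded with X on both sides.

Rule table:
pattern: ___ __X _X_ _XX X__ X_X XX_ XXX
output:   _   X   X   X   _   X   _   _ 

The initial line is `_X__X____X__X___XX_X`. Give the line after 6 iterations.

___XX_XX__XX_XX_XX_X

XX_XX___XX_XX__XX_XX
__XX___XX_XX__XX_XX_
_XX___XX_XX__XX_XX_X
XX___XX_XX__XX_XX_XX
____XX_XX__XX_XX_XX_
___XX_XX__XX_XX_XX_X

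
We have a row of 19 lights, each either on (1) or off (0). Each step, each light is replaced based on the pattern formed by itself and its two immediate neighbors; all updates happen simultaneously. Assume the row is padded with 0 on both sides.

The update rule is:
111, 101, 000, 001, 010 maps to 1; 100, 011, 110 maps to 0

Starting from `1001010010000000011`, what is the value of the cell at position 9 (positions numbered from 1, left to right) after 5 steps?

1011110110111111100
1101101001011111001
0010011011101110011
1110100101010100100
0101101111111101101
position 9 holds 1

1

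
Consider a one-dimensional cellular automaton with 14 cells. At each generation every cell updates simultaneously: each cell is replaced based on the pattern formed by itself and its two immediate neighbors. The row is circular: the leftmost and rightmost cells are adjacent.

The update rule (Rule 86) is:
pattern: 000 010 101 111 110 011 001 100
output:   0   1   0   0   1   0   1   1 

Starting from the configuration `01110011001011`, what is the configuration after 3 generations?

00011101111001
10100100001111
10111110010000

10111110010000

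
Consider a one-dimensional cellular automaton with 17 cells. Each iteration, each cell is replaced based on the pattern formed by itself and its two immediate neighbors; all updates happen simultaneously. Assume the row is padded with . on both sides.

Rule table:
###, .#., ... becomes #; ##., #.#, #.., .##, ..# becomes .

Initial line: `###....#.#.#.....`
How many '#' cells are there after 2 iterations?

.#..##.#.#.#.####
.#.....#.#.#..##.
count of #: 6

6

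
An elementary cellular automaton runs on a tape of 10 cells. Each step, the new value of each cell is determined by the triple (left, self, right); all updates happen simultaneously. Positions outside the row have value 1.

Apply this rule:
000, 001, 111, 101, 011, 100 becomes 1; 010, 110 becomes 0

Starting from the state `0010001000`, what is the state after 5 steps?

step 1: 1101110111
step 2: 1011101111
step 3: 0111011111
step 4: 1110111111
step 5: 1101111111

1101111111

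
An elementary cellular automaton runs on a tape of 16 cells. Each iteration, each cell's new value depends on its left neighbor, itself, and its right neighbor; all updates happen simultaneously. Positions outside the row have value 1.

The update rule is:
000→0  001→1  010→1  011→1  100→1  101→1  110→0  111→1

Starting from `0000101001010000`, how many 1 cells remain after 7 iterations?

15

iteration 1: 1001111111111001
iteration 2: 0111111111110111
iteration 3: 1111111111101111
iteration 4: 1111111111011111
iteration 5: 1111111110111111
iteration 6: 1111111101111111
iteration 7: 1111111011111111
count of 1: 15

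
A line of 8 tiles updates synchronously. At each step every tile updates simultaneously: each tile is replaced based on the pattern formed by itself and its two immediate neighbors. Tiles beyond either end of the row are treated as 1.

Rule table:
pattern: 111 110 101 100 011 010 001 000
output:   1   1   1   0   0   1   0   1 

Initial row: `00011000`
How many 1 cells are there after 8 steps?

01001010
11001111
11000111
11010011
11110001
11110100
11111100
11111100
count of 1: 6

6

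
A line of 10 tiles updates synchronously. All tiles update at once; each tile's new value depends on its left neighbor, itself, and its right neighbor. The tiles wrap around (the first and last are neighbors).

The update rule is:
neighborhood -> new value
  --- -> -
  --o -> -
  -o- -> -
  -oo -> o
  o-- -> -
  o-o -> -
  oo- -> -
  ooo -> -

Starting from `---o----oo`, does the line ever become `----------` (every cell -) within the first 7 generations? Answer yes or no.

yes

--------o-
----------
all cells are - at generation 2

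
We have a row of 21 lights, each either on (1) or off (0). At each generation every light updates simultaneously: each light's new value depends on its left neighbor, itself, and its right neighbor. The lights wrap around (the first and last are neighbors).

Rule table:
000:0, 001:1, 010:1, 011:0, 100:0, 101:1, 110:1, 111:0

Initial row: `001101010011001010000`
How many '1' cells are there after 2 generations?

10

010111110101011110000
111000011111100010000
count of 1: 10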